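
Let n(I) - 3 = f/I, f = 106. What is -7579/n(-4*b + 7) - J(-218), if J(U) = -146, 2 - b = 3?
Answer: -63075/139 ≈ -453.78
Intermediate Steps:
b = -1 (b = 2 - 1*3 = 2 - 3 = -1)
n(I) = 3 + 106/I
-7579/n(-4*b + 7) - J(-218) = -7579/(3 + 106/(-4*(-1) + 7)) - 1*(-146) = -7579/(3 + 106/(4 + 7)) + 146 = -7579/(3 + 106/11) + 146 = -7579/139/11 + 146 = -7579*11/139 + 146 = -83369/139 + 146 = -63075/139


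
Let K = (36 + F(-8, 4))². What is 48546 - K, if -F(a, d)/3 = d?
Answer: 47970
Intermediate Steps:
F(a, d) = -3*d
K = 576 (K = (36 - 3*4)² = (36 - 12)² = 24² = 576)
48546 - K = 48546 - 1*576 = 48546 - 576 = 47970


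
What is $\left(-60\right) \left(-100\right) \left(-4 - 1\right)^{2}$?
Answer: $150000$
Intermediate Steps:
$\left(-60\right) \left(-100\right) \left(-4 - 1\right)^{2} = 6000 \left(-5\right)^{2} = 6000 \cdot 25 = 150000$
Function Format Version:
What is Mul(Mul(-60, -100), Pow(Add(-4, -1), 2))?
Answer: 150000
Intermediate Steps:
Mul(Mul(-60, -100), Pow(Add(-4, -1), 2)) = Mul(6000, Pow(-5, 2)) = Mul(6000, 25) = 150000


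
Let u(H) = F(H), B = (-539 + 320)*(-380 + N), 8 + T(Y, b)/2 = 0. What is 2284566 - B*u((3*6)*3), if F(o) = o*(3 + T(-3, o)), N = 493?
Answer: -15087828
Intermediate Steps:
T(Y, b) = -16 (T(Y, b) = -16 + 2*0 = -16 + 0 = -16)
B = -24747 (B = (-539 + 320)*(-380 + 493) = -219*113 = -24747)
F(o) = -13*o (F(o) = o*(3 - 16) = o*(-13) = -13*o)
u(H) = -13*H
2284566 - B*u((3*6)*3) = 2284566 - (-24747)*(-13*3*6*3) = 2284566 - (-24747)*(-234*3) = 2284566 - (-24747)*(-13*54) = 2284566 - (-24747)*(-702) = 2284566 - 1*17372394 = 2284566 - 17372394 = -15087828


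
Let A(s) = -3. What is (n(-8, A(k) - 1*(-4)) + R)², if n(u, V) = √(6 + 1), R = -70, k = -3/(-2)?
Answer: (70 - √7)² ≈ 4536.6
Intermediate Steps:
k = 3/2 (k = -3*(-½) = 3/2 ≈ 1.5000)
n(u, V) = √7
(n(-8, A(k) - 1*(-4)) + R)² = (√7 - 70)² = (-70 + √7)²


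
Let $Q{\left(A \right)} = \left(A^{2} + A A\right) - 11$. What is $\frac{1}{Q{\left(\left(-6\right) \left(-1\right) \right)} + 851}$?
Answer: $\frac{1}{912} \approx 0.0010965$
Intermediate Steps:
$Q{\left(A \right)} = -11 + 2 A^{2}$ ($Q{\left(A \right)} = \left(A^{2} + A^{2}\right) - 11 = 2 A^{2} - 11 = -11 + 2 A^{2}$)
$\frac{1}{Q{\left(\left(-6\right) \left(-1\right) \right)} + 851} = \frac{1}{\left(-11 + 2 \left(\left(-6\right) \left(-1\right)\right)^{2}\right) + 851} = \frac{1}{\left(-11 + 2 \cdot 6^{2}\right) + 851} = \frac{1}{\left(-11 + 2 \cdot 36\right) + 851} = \frac{1}{\left(-11 + 72\right) + 851} = \frac{1}{61 + 851} = \frac{1}{912}$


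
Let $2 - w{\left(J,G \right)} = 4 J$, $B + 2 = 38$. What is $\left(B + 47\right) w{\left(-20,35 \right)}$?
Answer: $6806$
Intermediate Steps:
$B = 36$ ($B = -2 + 38 = 36$)
$w{\left(J,G \right)} = 2 - 4 J$
$\left(B + 47\right) w{\left(-20,35 \right)} = \left(36 + 47\right) \left(2 - -80\right) = 83 \left(2 + 80\right) = 83 \cdot 82 = 6806$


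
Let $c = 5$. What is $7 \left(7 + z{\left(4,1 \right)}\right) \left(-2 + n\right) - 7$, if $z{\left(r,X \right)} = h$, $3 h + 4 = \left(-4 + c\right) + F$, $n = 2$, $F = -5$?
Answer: $-7$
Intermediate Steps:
$h = - \frac{8}{3}$ ($h = - \frac{4}{3} + \frac{\left(-4 + 5\right) - 5}{3} = - \frac{4}{3} + \frac{1 - 5}{3} = - \frac{4}{3} + \frac{1}{3} \left(-4\right) = - \frac{4}{3} - \frac{4}{3} = - \frac{8}{3} \approx -2.6667$)
$z{\left(r,X \right)} = - \frac{8}{3}$
$7 \left(7 + z{\left(4,1 \right)}\right) \left(-2 + n\right) - 7 = 7 \left(7 - \frac{8}{3}\right) \left(-2 + 2\right) - 7 = 7 \cdot \frac{13}{3} \cdot 0 - 7 = 7 \cdot 0 - 7 = 0 - 7 = -7$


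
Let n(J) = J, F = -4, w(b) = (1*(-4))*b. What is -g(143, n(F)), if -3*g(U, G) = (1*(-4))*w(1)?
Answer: 16/3 ≈ 5.3333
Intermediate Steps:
w(b) = -4*b
g(U, G) = -16/3 (g(U, G) = -1*(-4)*(-4*1)/3 = -(-4)*(-4)/3 = -⅓*16 = -16/3)
-g(143, n(F)) = -1*(-16/3) = 16/3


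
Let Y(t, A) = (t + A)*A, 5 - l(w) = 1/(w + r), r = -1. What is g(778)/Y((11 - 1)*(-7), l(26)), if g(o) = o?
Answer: -243125/100812 ≈ -2.4117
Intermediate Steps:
l(w) = 5 - 1/(-1 + w) (l(w) = 5 - 1/(w - 1) = 5 - 1/(-1 + w))
Y(t, A) = A*(A + t) (Y(t, A) = (A + t)*A = A*(A + t))
g(778)/Y((11 - 1)*(-7), l(26)) = 778/((((-6 + 5*26)/(-1 + 26))*((-6 + 5*26)/(-1 + 26) + (11 - 1)*(-7)))) = 778/((((-6 + 130)/25)*((-6 + 130)/25 + 10*(-7)))) = 778/((((1/25)*124)*((1/25)*124 - 70))) = 778/((124*(124/25 - 70)/25)) = 778/(((124/25)*(-1626/25))) = 778/(-201624/625) = 778*(-625/201624) = -243125/100812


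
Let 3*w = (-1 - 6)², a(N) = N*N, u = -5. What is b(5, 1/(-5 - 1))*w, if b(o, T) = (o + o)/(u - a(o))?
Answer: -49/9 ≈ -5.4444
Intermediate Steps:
a(N) = N²
w = 49/3 (w = (-1 - 6)²/3 = (⅓)*(-7)² = (⅓)*49 = 49/3 ≈ 16.333)
b(o, T) = 2*o/(-5 - o²) (b(o, T) = (o + o)/(-5 - o²) = (2*o)/(-5 - o²) = 2*o/(-5 - o²))
b(5, 1/(-5 - 1))*w = -2*5/(5 + 5²)*(49/3) = -2*5/(5 + 25)*(49/3) = -2*5/30*(49/3) = -2*5*1/30*(49/3) = -⅓*49/3 = -49/9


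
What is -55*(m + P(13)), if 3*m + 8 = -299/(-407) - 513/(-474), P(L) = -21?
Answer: 22244435/17538 ≈ 1268.4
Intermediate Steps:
m = -397609/192918 (m = -8/3 + (-299/(-407) - 513/(-474))/3 = -8/3 + (-299*(-1/407) - 513*(-1/474))/3 = -8/3 + (299/407 + 171/158)/3 = -8/3 + (1/3)*(116839/64306) = -8/3 + 116839/192918 = -397609/192918 ≈ -2.0610)
-55*(m + P(13)) = -55*(-397609/192918 - 21) = -55*(-4448887/192918) = 22244435/17538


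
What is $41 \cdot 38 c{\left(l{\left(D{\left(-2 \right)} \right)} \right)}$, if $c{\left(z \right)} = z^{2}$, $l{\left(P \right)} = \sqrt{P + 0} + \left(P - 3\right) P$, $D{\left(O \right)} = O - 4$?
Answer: $4533780 + 168264 i \sqrt{6} \approx 4.5338 \cdot 10^{6} + 4.1216 \cdot 10^{5} i$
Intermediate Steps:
$D{\left(O \right)} = -4 + O$
$l{\left(P \right)} = \sqrt{P} + P \left(-3 + P\right)$ ($l{\left(P \right)} = \sqrt{P} + \left(P - 3\right) P = \sqrt{P} + \left(-3 + P\right) P = \sqrt{P} + P \left(-3 + P\right)$)
$41 \cdot 38 c{\left(l{\left(D{\left(-2 \right)} \right)} \right)} = 41 \cdot 38 \left(\sqrt{-4 - 2} + \left(-4 - 2\right)^{2} - 3 \left(-4 - 2\right)\right)^{2} = 1558 \left(\sqrt{-6} + \left(-6\right)^{2} - -18\right)^{2} = 1558 \left(i \sqrt{6} + 36 + 18\right)^{2} = 1558 \left(54 + i \sqrt{6}\right)^{2}$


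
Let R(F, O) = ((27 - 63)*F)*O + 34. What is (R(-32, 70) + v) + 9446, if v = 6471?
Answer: 96591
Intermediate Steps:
R(F, O) = 34 - 36*F*O (R(F, O) = (-36*F)*O + 34 = -36*F*O + 34 = 34 - 36*F*O)
(R(-32, 70) + v) + 9446 = ((34 - 36*(-32)*70) + 6471) + 9446 = ((34 + 80640) + 6471) + 9446 = (80674 + 6471) + 9446 = 87145 + 9446 = 96591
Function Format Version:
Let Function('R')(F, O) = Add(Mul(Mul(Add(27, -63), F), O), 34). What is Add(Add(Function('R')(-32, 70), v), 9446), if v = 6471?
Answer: 96591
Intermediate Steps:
Function('R')(F, O) = Add(34, Mul(-36, F, O)) (Function('R')(F, O) = Add(Mul(Mul(-36, F), O), 34) = Add(Mul(-36, F, O), 34) = Add(34, Mul(-36, F, O)))
Add(Add(Function('R')(-32, 70), v), 9446) = Add(Add(Add(34, Mul(-36, -32, 70)), 6471), 9446) = Add(Add(Add(34, 80640), 6471), 9446) = Add(Add(80674, 6471), 9446) = Add(87145, 9446) = 96591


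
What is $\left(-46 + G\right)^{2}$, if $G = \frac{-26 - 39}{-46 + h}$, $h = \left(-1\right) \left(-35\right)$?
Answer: $\frac{194481}{121} \approx 1607.3$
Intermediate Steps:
$h = 35$
$G = \frac{65}{11}$ ($G = \frac{-26 - 39}{-46 + 35} = - \frac{65}{-11} = \left(-65\right) \left(- \frac{1}{11}\right) = \frac{65}{11} \approx 5.9091$)
$\left(-46 + G\right)^{2} = \left(-46 + \frac{65}{11}\right)^{2} = \left(- \frac{441}{11}\right)^{2} = \frac{194481}{121}$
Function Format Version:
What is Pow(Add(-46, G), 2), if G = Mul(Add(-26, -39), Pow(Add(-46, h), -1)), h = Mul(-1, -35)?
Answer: Rational(194481, 121) ≈ 1607.3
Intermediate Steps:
h = 35
G = Rational(65, 11) (G = Mul(Add(-26, -39), Pow(Add(-46, 35), -1)) = Mul(-65, Pow(-11, -1)) = Mul(-65, Rational(-1, 11)) = Rational(65, 11) ≈ 5.9091)
Pow(Add(-46, G), 2) = Pow(Add(-46, Rational(65, 11)), 2) = Pow(Rational(-441, 11), 2) = Rational(194481, 121)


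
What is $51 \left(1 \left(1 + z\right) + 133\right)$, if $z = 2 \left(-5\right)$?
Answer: $6324$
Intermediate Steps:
$z = -10$
$51 \left(1 \left(1 + z\right) + 133\right) = 51 \left(1 \left(1 - 10\right) + 133\right) = 51 \left(1 \left(-9\right) + 133\right) = 51 \left(-9 + 133\right) = 51 \cdot 124 = 6324$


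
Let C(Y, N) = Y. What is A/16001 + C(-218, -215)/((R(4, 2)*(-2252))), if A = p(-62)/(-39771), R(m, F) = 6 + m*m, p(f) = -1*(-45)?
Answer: 7707093811/1751588955468 ≈ 0.0044001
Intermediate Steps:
p(f) = 45
R(m, F) = 6 + m²
A = -5/4419 (A = 45/(-39771) = 45*(-1/39771) = -5/4419 ≈ -0.0011315)
A/16001 + C(-218, -215)/((R(4, 2)*(-2252))) = -5/4419/16001 - 218*(-1/(2252*(6 + 4²))) = -5/4419*1/16001 - 218*(-1/(2252*(6 + 16))) = -5/70708419 - 218/(22*(-2252)) = -5/70708419 - 218/(-49544) = -5/70708419 - 218*(-1/49544) = -5/70708419 + 109/24772 = 7707093811/1751588955468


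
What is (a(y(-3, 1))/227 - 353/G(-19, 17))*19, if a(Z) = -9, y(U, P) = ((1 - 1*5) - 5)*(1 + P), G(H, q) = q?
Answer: -1525396/3859 ≈ -395.28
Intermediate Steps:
y(U, P) = -9 - 9*P (y(U, P) = ((1 - 5) - 5)*(1 + P) = (-4 - 5)*(1 + P) = -9*(1 + P) = -9 - 9*P)
(a(y(-3, 1))/227 - 353/G(-19, 17))*19 = (-9/227 - 353/17)*19 = -80284/3859*19 = -1525396/3859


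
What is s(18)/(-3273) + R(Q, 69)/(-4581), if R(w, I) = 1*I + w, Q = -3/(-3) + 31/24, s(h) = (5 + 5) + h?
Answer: -2892845/119948904 ≈ -0.024117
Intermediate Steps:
s(h) = 10 + h
Q = 55/24 (Q = -3*(-1/3) + 31*(1/24) = 1 + 31/24 = 55/24 ≈ 2.2917)
R(w, I) = I + w
s(18)/(-3273) + R(Q, 69)/(-4581) = (10 + 18)/(-3273) + (69 + 55/24)/(-4581) = 28*(-1/3273) + (1711/24)*(-1/4581) = -28/3273 - 1711/109944 = -2892845/119948904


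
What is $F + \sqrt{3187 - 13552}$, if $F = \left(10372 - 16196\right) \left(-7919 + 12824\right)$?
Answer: $-28566720 + i \sqrt{10365} \approx -2.8567 \cdot 10^{7} + 101.81 i$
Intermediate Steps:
$F = -28566720$ ($F = \left(-5824\right) 4905 = -28566720$)
$F + \sqrt{3187 - 13552} = -28566720 + \sqrt{3187 - 13552} = -28566720 + \sqrt{-10365} = -28566720 + i \sqrt{10365}$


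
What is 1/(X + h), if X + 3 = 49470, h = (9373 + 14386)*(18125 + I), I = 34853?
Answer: 1/1258753769 ≈ 7.9444e-10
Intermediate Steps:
h = 1258704302 (h = (9373 + 14386)*(18125 + 34853) = 23759*52978 = 1258704302)
X = 49467 (X = -3 + 49470 = 49467)
1/(X + h) = 1/(49467 + 1258704302) = 1/1258753769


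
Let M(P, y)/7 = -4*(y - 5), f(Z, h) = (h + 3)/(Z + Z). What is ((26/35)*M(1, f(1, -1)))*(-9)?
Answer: -3744/5 ≈ -748.80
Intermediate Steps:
f(Z, h) = (3 + h)/(2*Z) (f(Z, h) = (3 + h)/((2*Z)) = (3 + h)*(1/(2*Z)) = (3 + h)/(2*Z))
M(P, y) = 140 - 28*y (M(P, y) = 7*(-4*(y - 5)) = 7*(-4*(-5 + y)) = 7*(20 - 4*y) = 140 - 28*y)
((26/35)*M(1, f(1, -1)))*(-9) = ((26/35)*(140 - 14*(3 - 1)/1))*(-9) = ((26*(1/35))*(140 - 14*2))*(-9) = (26*(140 - 28*1)/35)*(-9) = (26*(140 - 28)/35)*(-9) = ((26/35)*112)*(-9) = (416/5)*(-9) = -3744/5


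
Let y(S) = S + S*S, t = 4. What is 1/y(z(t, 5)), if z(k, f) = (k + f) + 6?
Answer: 1/240 ≈ 0.0041667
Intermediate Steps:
z(k, f) = 6 + f + k (z(k, f) = (f + k) + 6 = 6 + f + k)
y(S) = S + S²
1/y(z(t, 5)) = 1/((6 + 5 + 4)*(1 + (6 + 5 + 4))) = 1/(15*(1 + 15)) = 1/(15*16) = 1/240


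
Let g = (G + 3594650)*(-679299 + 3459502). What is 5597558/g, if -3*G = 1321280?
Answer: 8396337/13154071761005 ≈ 6.3831e-7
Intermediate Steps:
G = -1321280/3 (G = -⅓*1321280 = -1321280/3 ≈ -4.4043e+5)
g = 26308143522010/3 (g = (-1321280/3 + 3594650)*(-679299 + 3459502) = (9462670/3)*2780203 = 26308143522010/3 ≈ 8.7694e+12)
5597558/g = 5597558/(26308143522010/3) = 5597558*(3/26308143522010) = 8396337/13154071761005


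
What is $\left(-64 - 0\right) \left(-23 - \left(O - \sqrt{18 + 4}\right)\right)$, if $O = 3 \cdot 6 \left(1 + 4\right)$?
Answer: $7232 - 64 \sqrt{22} \approx 6931.8$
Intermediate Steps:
$O = 90$ ($O = 18 \cdot 5 = 90$)
$\left(-64 - 0\right) \left(-23 - \left(O - \sqrt{18 + 4}\right)\right) = \left(-64 - 0\right) \left(-23 + \left(\sqrt{18 + 4} - 90\right)\right) = \left(-64 + 0\right) \left(-23 - \left(90 - \sqrt{22}\right)\right) = - 64 \left(-23 - \left(90 - \sqrt{22}\right)\right) = - 64 \left(-113 + \sqrt{22}\right) = 7232 - 64 \sqrt{22}$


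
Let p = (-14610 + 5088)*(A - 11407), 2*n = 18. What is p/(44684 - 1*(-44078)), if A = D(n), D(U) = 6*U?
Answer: 54051633/44381 ≈ 1217.9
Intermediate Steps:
n = 9 (n = (½)*18 = 9)
A = 54 (A = 6*9 = 54)
p = 108103266 (p = (-14610 + 5088)*(54 - 11407) = -9522*(-11353) = 108103266)
p/(44684 - 1*(-44078)) = 108103266/(44684 - 1*(-44078)) = 108103266/(44684 + 44078) = 108103266/88762 = 108103266*(1/88762) = 54051633/44381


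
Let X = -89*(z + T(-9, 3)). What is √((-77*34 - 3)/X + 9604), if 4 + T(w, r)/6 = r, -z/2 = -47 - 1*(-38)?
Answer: √2739338031/534 ≈ 98.013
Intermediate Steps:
z = 18 (z = -2*(-47 - 1*(-38)) = -2*(-47 + 38) = -2*(-9) = 18)
T(w, r) = -24 + 6*r
X = -1068 (X = -89*(18 + (-24 + 6*3)) = -89*(18 + (-24 + 18)) = -89*(18 - 6) = -89*12 = -1068)
√((-77*34 - 3)/X + 9604) = √((-77*34 - 3)/(-1068) + 9604) = √((-2618 - 3)*(-1/1068) + 9604) = √(-2621*(-1/1068) + 9604) = √(2621/1068 + 9604) = √(10259693/1068) = √2739338031/534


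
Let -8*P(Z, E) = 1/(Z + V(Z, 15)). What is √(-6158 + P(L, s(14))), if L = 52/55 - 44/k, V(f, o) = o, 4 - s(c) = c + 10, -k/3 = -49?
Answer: I*√1576646806003358/505996 ≈ 78.473*I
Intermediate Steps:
k = 147 (k = -3*(-49) = 147)
s(c) = -6 - c (s(c) = 4 - (c + 10) = 4 - (10 + c) = 4 + (-10 - c) = -6 - c)
L = 5224/8085 (L = 52/55 - 44/147 = 5224/8085 ≈ 0.64613)
P(Z, E) = -1/(8*(15 + Z)) (P(Z, E) = -1/(8*(Z + 15)) = -1/(8*(15 + Z)))
√(-6158 + P(L, s(14))) = √(-6158 - 1/(120 + 8*(5224/8085))) = √(-6158 - 1/(120 + 41792/8085)) = √(-6158 - 1/1011992/8085) = √(-6158 - 1*8085/1011992) = √(-6158 - 8085/1011992) = √(-6231854821/1011992) = I*√1576646806003358/505996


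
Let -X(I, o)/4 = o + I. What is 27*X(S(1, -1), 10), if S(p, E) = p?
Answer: -1188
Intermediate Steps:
X(I, o) = -4*I - 4*o (X(I, o) = -4*(o + I) = -4*(I + o) = -4*I - 4*o)
27*X(S(1, -1), 10) = 27*(-4*1 - 4*10) = 27*(-4 - 40) = 27*(-44) = -1188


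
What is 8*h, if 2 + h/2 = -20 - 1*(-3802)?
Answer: 60480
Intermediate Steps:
h = 7560 (h = -4 + 2*(-20 - 1*(-3802)) = -4 + 2*(-20 + 3802) = -4 + 2*3782 = -4 + 7564 = 7560)
8*h = 8*7560 = 60480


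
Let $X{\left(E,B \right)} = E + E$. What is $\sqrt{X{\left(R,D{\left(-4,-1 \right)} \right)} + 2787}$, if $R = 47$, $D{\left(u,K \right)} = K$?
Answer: $\sqrt{2881} \approx 53.675$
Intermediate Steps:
$X{\left(E,B \right)} = 2 E$
$\sqrt{X{\left(R,D{\left(-4,-1 \right)} \right)} + 2787} = \sqrt{2 \cdot 47 + 2787} = \sqrt{94 + 2787} = \sqrt{2881}$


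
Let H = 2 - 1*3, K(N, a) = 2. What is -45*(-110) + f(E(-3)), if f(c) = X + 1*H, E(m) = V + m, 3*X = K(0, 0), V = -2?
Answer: 14849/3 ≈ 4949.7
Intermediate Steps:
X = ⅔ (X = (⅓)*2 = ⅔ ≈ 0.66667)
H = -1 (H = 2 - 3 = -1)
E(m) = -2 + m
f(c) = -⅓ (f(c) = ⅔ + 1*(-1) = ⅔ - 1 = -⅓)
-45*(-110) + f(E(-3)) = -45*(-110) - ⅓ = 4950 - ⅓ = 14849/3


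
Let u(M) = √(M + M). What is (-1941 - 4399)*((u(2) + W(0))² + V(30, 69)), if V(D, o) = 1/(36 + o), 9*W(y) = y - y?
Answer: -533828/21 ≈ -25420.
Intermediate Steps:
W(y) = 0 (W(y) = (y - y)/9 = (⅑)*0 = 0)
u(M) = √2*√M (u(M) = √(2*M) = √2*√M)
(-1941 - 4399)*((u(2) + W(0))² + V(30, 69)) = (-1941 - 4399)*((√2*√2 + 0)² + 1/(36 + 69)) = -6340*((2 + 0)² + 1/105) = -6340*(2² + 1/105) = -6340*(4 + 1/105) = -6340*421/105 = -533828/21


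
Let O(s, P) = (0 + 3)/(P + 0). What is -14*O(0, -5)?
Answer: 42/5 ≈ 8.4000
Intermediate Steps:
O(s, P) = 3/P
-14*O(0, -5) = -42/(-5) = -42*(-1)/5 = -14*(-⅗) = 42/5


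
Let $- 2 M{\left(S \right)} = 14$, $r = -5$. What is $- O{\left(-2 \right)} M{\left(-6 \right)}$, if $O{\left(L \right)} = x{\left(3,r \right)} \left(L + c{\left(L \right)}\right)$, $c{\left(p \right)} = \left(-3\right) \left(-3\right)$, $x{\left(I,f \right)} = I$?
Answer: $147$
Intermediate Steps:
$M{\left(S \right)} = -7$ ($M{\left(S \right)} = \left(- \frac{1}{2}\right) 14 = -7$)
$c{\left(p \right)} = 9$
$O{\left(L \right)} = 27 + 3 L$ ($O{\left(L \right)} = 3 \left(L + 9\right) = 3 \left(9 + L\right) = 27 + 3 L$)
$- O{\left(-2 \right)} M{\left(-6 \right)} = - (27 + 3 \left(-2\right)) \left(-7\right) = - (27 - 6) \left(-7\right) = \left(-1\right) 21 \left(-7\right) = \left(-21\right) \left(-7\right) = 147$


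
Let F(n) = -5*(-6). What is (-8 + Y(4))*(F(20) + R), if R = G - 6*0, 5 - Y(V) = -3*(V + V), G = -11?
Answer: 399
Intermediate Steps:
Y(V) = 5 + 6*V (Y(V) = 5 - (-3)*(V + V) = 5 - (-3)*2*V = 5 - (-6)*V = 5 + 6*V)
F(n) = 30
R = -11 (R = -11 - 6*0 = -11 + 0 = -11)
(-8 + Y(4))*(F(20) + R) = (-8 + (5 + 6*4))*(30 - 11) = (-8 + (5 + 24))*19 = (-8 + 29)*19 = 21*19 = 399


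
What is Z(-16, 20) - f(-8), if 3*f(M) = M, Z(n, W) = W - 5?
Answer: 53/3 ≈ 17.667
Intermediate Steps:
Z(n, W) = -5 + W
f(M) = M/3
Z(-16, 20) - f(-8) = (-5 + 20) - (-8)/3 = 15 - 1*(-8/3) = 15 + 8/3 = 53/3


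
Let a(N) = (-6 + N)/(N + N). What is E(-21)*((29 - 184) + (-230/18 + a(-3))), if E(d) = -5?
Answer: 14965/18 ≈ 831.39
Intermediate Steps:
a(N) = (-6 + N)/(2*N) (a(N) = (-6 + N)/((2*N)) = (-6 + N)*(1/(2*N)) = (-6 + N)/(2*N))
E(-21)*((29 - 184) + (-230/18 + a(-3))) = -5*((29 - 184) + (-230/18 + (½)*(-6 - 3)/(-3))) = -5*(-155 + (-230*1/18 + (½)*(-⅓)*(-9))) = -5*(-155 + (-115/9 + 3/2)) = -5*(-155 - 203/18) = -5*(-2993/18) = 14965/18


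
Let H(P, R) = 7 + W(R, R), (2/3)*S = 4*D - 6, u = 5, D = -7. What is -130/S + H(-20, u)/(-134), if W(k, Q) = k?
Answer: 8404/3417 ≈ 2.4595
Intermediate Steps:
S = -51 (S = 3*(4*(-7) - 6)/2 = 3*(-28 - 6)/2 = (3/2)*(-34) = -51)
H(P, R) = 7 + R
-130/S + H(-20, u)/(-134) = -130/(-51) + (7 + 5)/(-134) = -130*(-1/51) + 12*(-1/134) = 130/51 - 6/67 = 8404/3417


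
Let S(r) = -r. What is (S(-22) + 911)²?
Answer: 870489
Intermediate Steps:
(S(-22) + 911)² = (-1*(-22) + 911)² = (22 + 911)² = 933² = 870489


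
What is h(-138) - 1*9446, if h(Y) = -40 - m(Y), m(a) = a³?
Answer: 2618586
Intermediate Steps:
h(Y) = -40 - Y³
h(-138) - 1*9446 = (-40 - 1*(-138)³) - 1*9446 = (-40 - 1*(-2628072)) - 9446 = (-40 + 2628072) - 9446 = 2628032 - 9446 = 2618586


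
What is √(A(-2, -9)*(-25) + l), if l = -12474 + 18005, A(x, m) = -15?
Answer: √5906 ≈ 76.850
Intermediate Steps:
l = 5531
√(A(-2, -9)*(-25) + l) = √(-15*(-25) + 5531) = √(375 + 5531) = √5906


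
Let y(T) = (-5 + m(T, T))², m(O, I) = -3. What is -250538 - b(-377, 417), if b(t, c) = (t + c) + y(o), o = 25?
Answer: -250642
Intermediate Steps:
y(T) = 64 (y(T) = (-5 - 3)² = (-8)² = 64)
b(t, c) = 64 + c + t (b(t, c) = (t + c) + 64 = (c + t) + 64 = 64 + c + t)
-250538 - b(-377, 417) = -250538 - (64 + 417 - 377) = -250538 - 1*104 = -250538 - 104 = -250642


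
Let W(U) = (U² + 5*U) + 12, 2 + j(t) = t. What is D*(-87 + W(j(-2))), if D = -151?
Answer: 11929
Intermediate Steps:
j(t) = -2 + t
W(U) = 12 + U² + 5*U
D*(-87 + W(j(-2))) = -151*(-87 + (12 + (-2 - 2)² + 5*(-2 - 2))) = -151*(-87 + (12 + (-4)² + 5*(-4))) = -151*(-87 + (12 + 16 - 20)) = -151*(-87 + 8) = -151*(-79) = 11929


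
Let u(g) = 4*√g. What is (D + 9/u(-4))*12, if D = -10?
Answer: -120 - 27*I/2 ≈ -120.0 - 13.5*I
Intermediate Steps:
(D + 9/u(-4))*12 = (-10 + 9/((4*√(-4))))*12 = (-10 + 9/((4*(2*I))))*12 = (-10 + 9/((8*I)))*12 = (-10 + 9*(-I/8))*12 = (-10 - 9*I/8)*12 = -120 - 27*I/2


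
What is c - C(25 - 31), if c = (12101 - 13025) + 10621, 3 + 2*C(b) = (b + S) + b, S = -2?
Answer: 19411/2 ≈ 9705.5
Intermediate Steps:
C(b) = -5/2 + b (C(b) = -3/2 + ((b - 2) + b)/2 = -3/2 + ((-2 + b) + b)/2 = -3/2 + (-2 + 2*b)/2 = -3/2 + (-1 + b) = -5/2 + b)
c = 9697 (c = -924 + 10621 = 9697)
c - C(25 - 31) = 9697 - (-5/2 + (25 - 31)) = 9697 - (-5/2 - 6) = 9697 - 1*(-17/2) = 9697 + 17/2 = 19411/2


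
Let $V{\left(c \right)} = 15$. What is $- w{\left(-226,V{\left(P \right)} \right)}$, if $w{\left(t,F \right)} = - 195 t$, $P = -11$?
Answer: $-44070$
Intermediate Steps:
$- w{\left(-226,V{\left(P \right)} \right)} = - \left(-195\right) \left(-226\right) = \left(-1\right) 44070 = -44070$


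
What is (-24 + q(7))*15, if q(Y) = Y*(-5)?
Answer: -885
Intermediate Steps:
q(Y) = -5*Y
(-24 + q(7))*15 = (-24 - 5*7)*15 = (-24 - 35)*15 = -59*15 = -885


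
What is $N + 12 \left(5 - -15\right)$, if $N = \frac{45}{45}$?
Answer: $241$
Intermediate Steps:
$N = 1$ ($N = 45 \cdot \frac{1}{45} = 1$)
$N + 12 \left(5 - -15\right) = 1 + 12 \left(5 - -15\right) = 1 + 12 \left(5 + 15\right) = 1 + 12 \cdot 20 = 1 + 240 = 241$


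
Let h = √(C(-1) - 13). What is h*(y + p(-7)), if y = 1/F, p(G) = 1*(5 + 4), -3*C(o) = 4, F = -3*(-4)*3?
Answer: 325*I*√129/108 ≈ 34.179*I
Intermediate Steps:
F = 36 (F = 12*3 = 36)
C(o) = -4/3 (C(o) = -⅓*4 = -4/3)
p(G) = 9 (p(G) = 1*9 = 9)
y = 1/36 ≈ 0.027778
h = I*√129/3 (h = √(-4/3 - 13) = √(-43/3) = I*√129/3 ≈ 3.7859*I)
h*(y + p(-7)) = (I*√129/3)*(1/36 + 9) = (I*√129/3)*(325/36) = 325*I*√129/108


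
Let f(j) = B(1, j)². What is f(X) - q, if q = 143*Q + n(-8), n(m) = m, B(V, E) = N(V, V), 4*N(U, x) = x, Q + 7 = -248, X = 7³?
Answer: 583569/16 ≈ 36473.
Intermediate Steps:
X = 343
Q = -255 (Q = -7 - 248 = -255)
N(U, x) = x/4
B(V, E) = V/4
f(j) = 1/16 (f(j) = ((¼)*1)² = (¼)² = 1/16)
q = -36473 (q = 143*(-255) - 8 = -36465 - 8 = -36473)
f(X) - q = 1/16 - 1*(-36473) = 1/16 + 36473 = 583569/16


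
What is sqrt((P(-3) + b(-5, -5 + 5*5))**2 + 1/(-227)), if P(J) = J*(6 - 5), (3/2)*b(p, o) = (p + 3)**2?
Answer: sqrt(49486)/681 ≈ 0.32666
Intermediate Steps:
b(p, o) = 2*(3 + p)**2/3 (b(p, o) = 2*(p + 3)**2/3 = 2*(3 + p)**2/3)
P(J) = J (P(J) = J*1 = J)
sqrt((P(-3) + b(-5, -5 + 5*5))**2 + 1/(-227)) = sqrt((-3 + 2*(3 - 5)**2/3)**2 + 1/(-227)) = sqrt((-3 + (2/3)*(-2)**2)**2 - 1/227) = sqrt((-3 + (2/3)*4)**2 - 1/227) = sqrt((-3 + 8/3)**2 - 1/227) = sqrt((-1/3)**2 - 1/227) = sqrt(1/9 - 1/227) = sqrt(218/2043) = sqrt(49486)/681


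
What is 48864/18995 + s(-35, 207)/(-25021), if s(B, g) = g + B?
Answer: 9308084/3628045 ≈ 2.5656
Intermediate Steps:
s(B, g) = B + g
48864/18995 + s(-35, 207)/(-25021) = 48864/18995 + (-35 + 207)/(-25021) = 48864*(1/18995) + 172*(-1/25021) = 48864/18995 - 172/25021 = 9308084/3628045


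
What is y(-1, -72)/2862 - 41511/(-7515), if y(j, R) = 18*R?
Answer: 673241/132765 ≈ 5.0709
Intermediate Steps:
y(-1, -72)/2862 - 41511/(-7515) = (18*(-72))/2862 - 41511/(-7515) = -1296*1/2862 - 41511*(-1/7515) = -24/53 + 13837/2505 = 673241/132765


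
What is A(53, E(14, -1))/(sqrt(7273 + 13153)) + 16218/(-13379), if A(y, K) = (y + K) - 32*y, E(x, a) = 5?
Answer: -954/787 - 117*sqrt(20426)/1459 ≈ -12.673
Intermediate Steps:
A(y, K) = K - 31*y (A(y, K) = (K + y) - 32*y = K - 31*y)
A(53, E(14, -1))/(sqrt(7273 + 13153)) + 16218/(-13379) = (5 - 31*53)/(sqrt(7273 + 13153)) + 16218/(-13379) = (5 - 1643)/(sqrt(20426)) + 16218*(-1/13379) = -117*sqrt(20426)/1459 - 954/787 = -954/787 - 117*sqrt(20426)/1459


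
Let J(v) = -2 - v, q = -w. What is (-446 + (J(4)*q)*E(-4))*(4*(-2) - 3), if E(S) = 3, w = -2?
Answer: 5302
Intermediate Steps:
q = 2 (q = -1*(-2) = 2)
(-446 + (J(4)*q)*E(-4))*(4*(-2) - 3) = (-446 + ((-2 - 1*4)*2)*3)*(4*(-2) - 3) = (-446 + ((-2 - 4)*2)*3)*(-8 - 3) = (-446 - 6*2*3)*(-11) = (-446 - 12*3)*(-11) = (-446 - 36)*(-11) = -482*(-11) = 5302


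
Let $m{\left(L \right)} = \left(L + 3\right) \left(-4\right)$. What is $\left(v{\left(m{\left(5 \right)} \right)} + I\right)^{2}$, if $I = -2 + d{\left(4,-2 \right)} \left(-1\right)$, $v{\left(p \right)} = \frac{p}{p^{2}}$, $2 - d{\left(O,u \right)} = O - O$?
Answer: $\frac{16641}{1024} \approx 16.251$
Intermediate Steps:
$d{\left(O,u \right)} = 2$ ($d{\left(O,u \right)} = 2 - \left(O - O\right) = 2 - 0 = 2 + 0 = 2$)
$m{\left(L \right)} = -12 - 4 L$ ($m{\left(L \right)} = \left(3 + L\right) \left(-4\right) = -12 - 4 L$)
$v{\left(p \right)} = \frac{1}{p}$ ($v{\left(p \right)} = \frac{p}{p^{2}} = \frac{1}{p}$)
$I = -4$ ($I = -2 + 2 \left(-1\right) = -2 - 2 = -4$)
$\left(v{\left(m{\left(5 \right)} \right)} + I\right)^{2} = \left(\frac{1}{-12 - 20} - 4\right)^{2} = \left(\frac{1}{-32} - 4\right)^{2} = \left(- \frac{1}{32} - 4\right)^{2} = \left(- \frac{129}{32}\right)^{2} = \frac{16641}{1024}$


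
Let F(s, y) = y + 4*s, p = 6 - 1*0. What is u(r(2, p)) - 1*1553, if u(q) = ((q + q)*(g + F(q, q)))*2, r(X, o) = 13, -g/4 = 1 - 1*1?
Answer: 1827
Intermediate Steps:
p = 6 (p = 6 + 0 = 6)
g = 0 (g = -4*(1 - 1*1) = -4*(1 - 1) = -4*0 = 0)
u(q) = 20*q**2 (u(q) = ((q + q)*(0 + (q + 4*q)))*2 = ((2*q)*(0 + 5*q))*2 = ((2*q)*(5*q))*2 = (10*q**2)*2 = 20*q**2)
u(r(2, p)) - 1*1553 = 20*13**2 - 1*1553 = 20*169 - 1553 = 3380 - 1553 = 1827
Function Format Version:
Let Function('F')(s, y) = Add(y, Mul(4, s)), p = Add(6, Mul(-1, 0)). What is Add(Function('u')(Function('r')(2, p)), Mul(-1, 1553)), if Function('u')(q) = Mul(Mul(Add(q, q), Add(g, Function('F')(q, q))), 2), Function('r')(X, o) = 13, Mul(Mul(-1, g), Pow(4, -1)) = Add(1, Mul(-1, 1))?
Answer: 1827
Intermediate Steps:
p = 6 (p = Add(6, 0) = 6)
g = 0 (g = Mul(-4, Add(1, Mul(-1, 1))) = Mul(-4, Add(1, -1)) = Mul(-4, 0) = 0)
Function('u')(q) = Mul(20, Pow(q, 2)) (Function('u')(q) = Mul(Mul(Add(q, q), Add(0, Add(q, Mul(4, q)))), 2) = Mul(Mul(Mul(2, q), Add(0, Mul(5, q))), 2) = Mul(Mul(Mul(2, q), Mul(5, q)), 2) = Mul(Mul(10, Pow(q, 2)), 2) = Mul(20, Pow(q, 2)))
Add(Function('u')(Function('r')(2, p)), Mul(-1, 1553)) = Add(Mul(20, Pow(13, 2)), Mul(-1, 1553)) = Add(Mul(20, 169), -1553) = Add(3380, -1553) = 1827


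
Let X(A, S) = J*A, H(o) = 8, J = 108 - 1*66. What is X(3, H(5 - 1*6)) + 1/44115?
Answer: 5558491/44115 ≈ 126.00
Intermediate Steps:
J = 42 (J = 108 - 66 = 42)
X(A, S) = 42*A
X(3, H(5 - 1*6)) + 1/44115 = 42*3 + 1/44115 = 126 + 1/44115 = 5558491/44115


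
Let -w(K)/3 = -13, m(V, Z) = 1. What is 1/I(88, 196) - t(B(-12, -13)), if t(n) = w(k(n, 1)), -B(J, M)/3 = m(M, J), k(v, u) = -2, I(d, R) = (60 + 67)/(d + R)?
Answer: -4669/127 ≈ -36.764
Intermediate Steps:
I(d, R) = 127/(R + d)
B(J, M) = -3 (B(J, M) = -3*1 = -3)
w(K) = 39 (w(K) = -3*(-13) = 39)
t(n) = 39
1/I(88, 196) - t(B(-12, -13)) = 1/(127/(196 + 88)) - 1*39 = 1/(127/284) - 39 = 284/127 - 39 = -4669/127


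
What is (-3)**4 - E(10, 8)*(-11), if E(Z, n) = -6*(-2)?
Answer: 213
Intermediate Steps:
E(Z, n) = 12
(-3)**4 - E(10, 8)*(-11) = (-3)**4 - 12*(-11) = 81 - 1*(-132) = 81 + 132 = 213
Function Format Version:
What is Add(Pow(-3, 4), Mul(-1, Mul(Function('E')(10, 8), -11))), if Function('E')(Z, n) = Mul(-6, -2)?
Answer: 213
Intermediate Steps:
Function('E')(Z, n) = 12
Add(Pow(-3, 4), Mul(-1, Mul(Function('E')(10, 8), -11))) = Add(Pow(-3, 4), Mul(-1, Mul(12, -11))) = Add(81, Mul(-1, -132)) = Add(81, 132) = 213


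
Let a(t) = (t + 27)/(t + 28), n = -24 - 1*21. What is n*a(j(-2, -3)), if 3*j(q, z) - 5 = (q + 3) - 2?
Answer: -3825/88 ≈ -43.466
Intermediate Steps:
j(q, z) = 2 + q/3 (j(q, z) = 5/3 + ((q + 3) - 2)/3 = 5/3 + ((3 + q) - 2)/3 = 5/3 + (1 + q)/3 = 5/3 + (⅓ + q/3) = 2 + q/3)
n = -45 (n = -24 - 21 = -45)
a(t) = (27 + t)/(28 + t)
n*a(j(-2, -3)) = -45*(27 + (2 + (⅓)*(-2)))/(28 + (2 + (⅓)*(-2))) = -45*(27 + (2 - ⅔))/(28 + (2 - ⅔)) = -45*(27 + 4/3)/(28 + 4/3) = -45*85/(88/3*3) = -135*85/(88*3) = -45*85/88 = -3825/88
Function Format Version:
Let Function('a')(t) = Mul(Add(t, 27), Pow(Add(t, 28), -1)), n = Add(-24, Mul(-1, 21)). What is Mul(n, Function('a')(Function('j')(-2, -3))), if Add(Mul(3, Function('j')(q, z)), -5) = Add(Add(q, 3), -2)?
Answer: Rational(-3825, 88) ≈ -43.466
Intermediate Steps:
Function('j')(q, z) = Add(2, Mul(Rational(1, 3), q)) (Function('j')(q, z) = Add(Rational(5, 3), Mul(Rational(1, 3), Add(Add(q, 3), -2))) = Add(Rational(5, 3), Mul(Rational(1, 3), Add(Add(3, q), -2))) = Add(Rational(5, 3), Mul(Rational(1, 3), Add(1, q))) = Add(Rational(5, 3), Add(Rational(1, 3), Mul(Rational(1, 3), q))) = Add(2, Mul(Rational(1, 3), q)))
n = -45 (n = Add(-24, -21) = -45)
Function('a')(t) = Mul(Pow(Add(28, t), -1), Add(27, t)) (Function('a')(t) = Mul(Add(27, t), Pow(Add(28, t), -1)) = Mul(Pow(Add(28, t), -1), Add(27, t)))
Mul(n, Function('a')(Function('j')(-2, -3))) = Mul(-45, Mul(Pow(Add(28, Add(2, Mul(Rational(1, 3), -2))), -1), Add(27, Add(2, Mul(Rational(1, 3), -2))))) = Mul(-45, Mul(Pow(Add(28, Add(2, Rational(-2, 3))), -1), Add(27, Add(2, Rational(-2, 3))))) = Mul(-45, Mul(Pow(Add(28, Rational(4, 3)), -1), Add(27, Rational(4, 3)))) = Mul(-45, Mul(Pow(Rational(88, 3), -1), Rational(85, 3))) = Mul(-45, Mul(Rational(3, 88), Rational(85, 3))) = Mul(-45, Rational(85, 88)) = Rational(-3825, 88)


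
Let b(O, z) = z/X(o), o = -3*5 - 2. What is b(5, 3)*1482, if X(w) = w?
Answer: -4446/17 ≈ -261.53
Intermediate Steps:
o = -17 (o = -15 - 2 = -17)
b(O, z) = -z/17 (b(O, z) = z/(-17) = z*(-1/17) = -z/17)
b(5, 3)*1482 = -1/17*3*1482 = -3/17*1482 = -4446/17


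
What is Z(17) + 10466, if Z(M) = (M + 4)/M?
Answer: 177943/17 ≈ 10467.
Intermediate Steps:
Z(M) = (4 + M)/M
Z(17) + 10466 = (4 + 17)/17 + 10466 = (1/17)*21 + 10466 = 21/17 + 10466 = 177943/17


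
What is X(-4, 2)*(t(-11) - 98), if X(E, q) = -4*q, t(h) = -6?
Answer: 832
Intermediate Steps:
X(-4, 2)*(t(-11) - 98) = (-4*2)*(-6 - 98) = -8*(-104) = 832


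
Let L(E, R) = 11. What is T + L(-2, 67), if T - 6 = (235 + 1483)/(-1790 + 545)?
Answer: 19447/1245 ≈ 15.620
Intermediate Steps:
T = 5752/1245 (T = 6 + (235 + 1483)/(-1790 + 545) = 6 + 1718/(-1245) = 6 + 1718*(-1/1245) = 6 - 1718/1245 = 5752/1245 ≈ 4.6201)
T + L(-2, 67) = 5752/1245 + 11 = 19447/1245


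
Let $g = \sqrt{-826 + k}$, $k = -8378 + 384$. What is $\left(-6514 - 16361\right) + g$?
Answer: $-22875 + 42 i \sqrt{5} \approx -22875.0 + 93.915 i$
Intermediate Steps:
$k = -7994$
$g = 42 i \sqrt{5}$ ($g = \sqrt{-826 - 7994} = \sqrt{-8820} = 42 i \sqrt{5} \approx 93.915 i$)
$\left(-6514 - 16361\right) + g = \left(-6514 - 16361\right) + 42 i \sqrt{5} = -22875 + 42 i \sqrt{5}$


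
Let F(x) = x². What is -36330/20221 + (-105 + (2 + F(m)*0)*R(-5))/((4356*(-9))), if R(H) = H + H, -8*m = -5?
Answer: -1421753695/792744084 ≈ -1.7935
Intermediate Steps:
m = 5/8 (m = -⅛*(-5) = 5/8 ≈ 0.62500)
R(H) = 2*H
-36330/20221 + (-105 + (2 + F(m)*0)*R(-5))/((4356*(-9))) = -36330/20221 + (-105 + (2 + (5/8)²*0)*(2*(-5)))/((4356*(-9))) = -36330*1/20221 + (-105 + (2 + (25/64)*0)*(-10))/(-39204) = -36330/20221 + (-105 + (2 + 0)*(-10))*(-1/39204) = -36330/20221 + (-105 + 2*(-10))*(-1/39204) = -36330/20221 + (-105 - 20)*(-1/39204) = -36330/20221 - 125*(-1/39204) = -36330/20221 + 125/39204 = -1421753695/792744084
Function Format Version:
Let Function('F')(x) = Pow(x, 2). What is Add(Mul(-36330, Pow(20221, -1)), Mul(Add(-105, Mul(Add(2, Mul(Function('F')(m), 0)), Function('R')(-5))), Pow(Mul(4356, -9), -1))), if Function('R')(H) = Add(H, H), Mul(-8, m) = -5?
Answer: Rational(-1421753695, 792744084) ≈ -1.7935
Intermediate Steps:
m = Rational(5, 8) (m = Mul(Rational(-1, 8), -5) = Rational(5, 8) ≈ 0.62500)
Function('R')(H) = Mul(2, H)
Add(Mul(-36330, Pow(20221, -1)), Mul(Add(-105, Mul(Add(2, Mul(Function('F')(m), 0)), Function('R')(-5))), Pow(Mul(4356, -9), -1))) = Add(Mul(-36330, Pow(20221, -1)), Mul(Add(-105, Mul(Add(2, Mul(Pow(Rational(5, 8), 2), 0)), Mul(2, -5))), Pow(Mul(4356, -9), -1))) = Add(Mul(-36330, Rational(1, 20221)), Mul(Add(-105, Mul(Add(2, Mul(Rational(25, 64), 0)), -10)), Pow(-39204, -1))) = Add(Rational(-36330, 20221), Mul(Add(-105, Mul(Add(2, 0), -10)), Rational(-1, 39204))) = Add(Rational(-36330, 20221), Mul(Add(-105, Mul(2, -10)), Rational(-1, 39204))) = Add(Rational(-36330, 20221), Mul(Add(-105, -20), Rational(-1, 39204))) = Add(Rational(-36330, 20221), Mul(-125, Rational(-1, 39204))) = Add(Rational(-36330, 20221), Rational(125, 39204)) = Rational(-1421753695, 792744084)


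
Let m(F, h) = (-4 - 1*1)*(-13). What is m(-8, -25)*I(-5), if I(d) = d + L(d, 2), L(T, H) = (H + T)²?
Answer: 260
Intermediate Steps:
m(F, h) = 65 (m(F, h) = (-4 - 1)*(-13) = -5*(-13) = 65)
I(d) = d + (2 + d)²
m(-8, -25)*I(-5) = 65*(-5 + (2 - 5)²) = 65*(-5 + (-3)²) = 65*(-5 + 9) = 65*4 = 260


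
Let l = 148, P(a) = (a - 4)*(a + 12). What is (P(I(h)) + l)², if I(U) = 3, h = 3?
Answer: 17689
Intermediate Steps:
P(a) = (-4 + a)*(12 + a)
(P(I(h)) + l)² = ((-48 + 3² + 8*3) + 148)² = ((-48 + 9 + 24) + 148)² = (-15 + 148)² = 133² = 17689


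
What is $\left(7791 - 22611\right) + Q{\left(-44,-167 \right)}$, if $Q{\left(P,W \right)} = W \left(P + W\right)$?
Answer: $20417$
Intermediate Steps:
$\left(7791 - 22611\right) + Q{\left(-44,-167 \right)} = \left(7791 - 22611\right) - 167 \left(-44 - 167\right) = -14820 - -35237 = -14820 + 35237 = 20417$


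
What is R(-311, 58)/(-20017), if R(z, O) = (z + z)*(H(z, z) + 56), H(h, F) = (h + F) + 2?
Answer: -350808/20017 ≈ -17.526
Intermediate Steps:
H(h, F) = 2 + F + h (H(h, F) = (F + h) + 2 = 2 + F + h)
R(z, O) = 2*z*(58 + 2*z) (R(z, O) = (z + z)*((2 + z + z) + 56) = (2*z)*((2 + 2*z) + 56) = (2*z)*(58 + 2*z) = 2*z*(58 + 2*z))
R(-311, 58)/(-20017) = (4*(-311)*(29 - 311))/(-20017) = (4*(-311)*(-282))*(-1/20017) = 350808*(-1/20017) = -350808/20017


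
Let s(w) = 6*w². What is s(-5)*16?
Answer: 2400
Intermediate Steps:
s(-5)*16 = (6*(-5)²)*16 = (6*25)*16 = 150*16 = 2400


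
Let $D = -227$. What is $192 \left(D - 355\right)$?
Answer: $-111744$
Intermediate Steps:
$192 \left(D - 355\right) = 192 \left(-227 - 355\right) = 192 \left(-582\right) = -111744$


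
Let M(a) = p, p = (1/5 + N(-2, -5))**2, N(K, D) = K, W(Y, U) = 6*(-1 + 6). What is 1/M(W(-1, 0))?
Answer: 25/81 ≈ 0.30864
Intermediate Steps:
W(Y, U) = 30 (W(Y, U) = 6*5 = 30)
p = 81/25 (p = (1/5 - 2)**2 = (-9/5)**2 = 81/25 ≈ 3.2400)
M(a) = 81/25
1/M(W(-1, 0)) = 1/(81/25) = 25/81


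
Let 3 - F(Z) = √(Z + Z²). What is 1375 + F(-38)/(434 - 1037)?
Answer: 276374/201 + √1406/603 ≈ 1375.1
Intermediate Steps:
F(Z) = 3 - √(Z + Z²)
1375 + F(-38)/(434 - 1037) = 1375 + (3 - √(-38*(1 - 38)))/(434 - 1037) = 1375 + (3 - √(-38*(-37)))/(-603) = 1375 + (3 - √1406)*(-1/603) = 1375 + (-1/201 + √1406/603) = 276374/201 + √1406/603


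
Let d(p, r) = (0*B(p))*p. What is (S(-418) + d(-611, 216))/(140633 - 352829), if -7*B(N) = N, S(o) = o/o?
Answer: -1/212196 ≈ -4.7126e-6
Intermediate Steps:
S(o) = 1
B(N) = -N/7
d(p, r) = 0 (d(p, r) = (0*(-p/7))*p = 0*p = 0)
(S(-418) + d(-611, 216))/(140633 - 352829) = (1 + 0)/(140633 - 352829) = 1/(-212196) = 1*(-1/212196) = -1/212196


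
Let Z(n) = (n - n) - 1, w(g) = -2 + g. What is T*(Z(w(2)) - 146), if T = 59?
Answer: -8673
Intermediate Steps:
Z(n) = -1 (Z(n) = 0 - 1 = -1)
T*(Z(w(2)) - 146) = 59*(-1 - 146) = 59*(-147) = -8673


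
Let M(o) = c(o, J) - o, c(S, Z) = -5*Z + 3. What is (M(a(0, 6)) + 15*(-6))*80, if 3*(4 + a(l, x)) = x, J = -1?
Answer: -6400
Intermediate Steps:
a(l, x) = -4 + x/3
c(S, Z) = 3 - 5*Z
M(o) = 8 - o (M(o) = (3 - 5*(-1)) - o = (3 + 5) - o = 8 - o)
(M(a(0, 6)) + 15*(-6))*80 = ((8 - (-4 + (⅓)*6)) + 15*(-6))*80 = ((8 - (-4 + 2)) - 90)*80 = ((8 - 1*(-2)) - 90)*80 = ((8 + 2) - 90)*80 = (10 - 90)*80 = -80*80 = -6400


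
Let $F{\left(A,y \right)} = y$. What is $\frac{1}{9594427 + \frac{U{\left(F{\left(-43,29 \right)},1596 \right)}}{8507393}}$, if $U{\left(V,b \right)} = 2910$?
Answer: $\frac{8507393}{81623561101721} \approx 1.0423 \cdot 10^{-7}$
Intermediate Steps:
$\frac{1}{9594427 + \frac{U{\left(F{\left(-43,29 \right)},1596 \right)}}{8507393}} = \frac{1}{9594427 + \frac{2910}{8507393}} = \frac{1}{\frac{81623561101721}{8507393}} = \frac{8507393}{81623561101721}$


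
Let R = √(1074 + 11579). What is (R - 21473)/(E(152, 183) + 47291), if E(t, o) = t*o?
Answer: -21473/75107 + √12653/75107 ≈ -0.28440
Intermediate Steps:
E(t, o) = o*t
R = √12653 ≈ 112.49
(R - 21473)/(E(152, 183) + 47291) = (√12653 - 21473)/(183*152 + 47291) = (-21473 + √12653)/(27816 + 47291) = (-21473 + √12653)/75107 = (-21473 + √12653)*(1/75107) = -21473/75107 + √12653/75107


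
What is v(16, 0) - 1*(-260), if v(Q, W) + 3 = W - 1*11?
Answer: 246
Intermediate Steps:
v(Q, W) = -14 + W (v(Q, W) = -3 + (W - 1*11) = -3 + (W - 11) = -3 + (-11 + W) = -14 + W)
v(16, 0) - 1*(-260) = (-14 + 0) - 1*(-260) = -14 + 260 = 246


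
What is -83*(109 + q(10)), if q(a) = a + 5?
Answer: -10292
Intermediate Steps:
q(a) = 5 + a
-83*(109 + q(10)) = -83*(109 + (5 + 10)) = -83*(109 + 15) = -83*124 = -10292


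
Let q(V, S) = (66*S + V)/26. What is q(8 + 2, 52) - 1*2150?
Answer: -26229/13 ≈ -2017.6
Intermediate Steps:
q(V, S) = V/26 + 33*S/13 (q(V, S) = (V + 66*S)*(1/26) = V/26 + 33*S/13)
q(8 + 2, 52) - 1*2150 = ((8 + 2)/26 + (33/13)*52) - 1*2150 = ((1/26)*10 + 132) - 2150 = (5/13 + 132) - 2150 = 1721/13 - 2150 = -26229/13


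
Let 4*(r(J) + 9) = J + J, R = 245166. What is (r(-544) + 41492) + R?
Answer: 286377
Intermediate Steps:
r(J) = -9 + J/2 (r(J) = -9 + (J + J)/4 = -9 + (2*J)/4 = -9 + J/2)
(r(-544) + 41492) + R = ((-9 + (½)*(-544)) + 41492) + 245166 = ((-9 - 272) + 41492) + 245166 = (-281 + 41492) + 245166 = 41211 + 245166 = 286377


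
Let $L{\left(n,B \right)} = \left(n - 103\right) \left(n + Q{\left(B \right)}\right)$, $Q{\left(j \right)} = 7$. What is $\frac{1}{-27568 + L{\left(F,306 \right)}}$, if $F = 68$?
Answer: $- \frac{1}{30193} \approx -3.312 \cdot 10^{-5}$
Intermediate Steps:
$L{\left(n,B \right)} = \left(-103 + n\right) \left(7 + n\right)$ ($L{\left(n,B \right)} = \left(n - 103\right) \left(n + 7\right) = \left(-103 + n\right) \left(7 + n\right)$)
$\frac{1}{-27568 + L{\left(F,306 \right)}} = \frac{1}{-27568 - \left(7249 - 4624\right)} = \frac{1}{-27568 - 2625} = \frac{1}{-30193} = - \frac{1}{30193}$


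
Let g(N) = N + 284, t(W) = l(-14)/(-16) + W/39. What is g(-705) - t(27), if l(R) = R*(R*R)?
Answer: -15423/26 ≈ -593.19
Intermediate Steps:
l(R) = R³ (l(R) = R*R² = R³)
t(W) = 343/2 + W/39 (t(W) = (-14)³/(-16) + W/39 = -2744*(-1/16) + W*(1/39) = 343/2 + W/39)
g(N) = 284 + N
g(-705) - t(27) = (284 - 705) - (343/2 + (1/39)*27) = -421 - (343/2 + 9/13) = -421 - 1*4477/26 = -421 - 4477/26 = -15423/26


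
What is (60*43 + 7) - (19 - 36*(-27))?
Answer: 1596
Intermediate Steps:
(60*43 + 7) - (19 - 36*(-27)) = (2580 + 7) - (19 + 972) = 2587 - 1*991 = 2587 - 991 = 1596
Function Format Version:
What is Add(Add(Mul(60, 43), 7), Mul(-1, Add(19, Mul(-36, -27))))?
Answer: 1596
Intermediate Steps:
Add(Add(Mul(60, 43), 7), Mul(-1, Add(19, Mul(-36, -27)))) = Add(Add(2580, 7), Mul(-1, Add(19, 972))) = Add(2587, Mul(-1, 991)) = Add(2587, -991) = 1596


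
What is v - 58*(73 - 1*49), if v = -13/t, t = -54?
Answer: -75155/54 ≈ -1391.8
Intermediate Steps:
v = 13/54 (v = -13/(-54) = -13*(-1/54) = 13/54 ≈ 0.24074)
v - 58*(73 - 1*49) = 13/54 - 58*(73 - 1*49) = 13/54 - 58*(73 - 49) = 13/54 - 58*24 = 13/54 - 1392 = -75155/54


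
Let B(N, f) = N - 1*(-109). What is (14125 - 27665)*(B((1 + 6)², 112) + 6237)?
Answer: -86588300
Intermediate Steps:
B(N, f) = 109 + N (B(N, f) = N + 109 = 109 + N)
(14125 - 27665)*(B((1 + 6)², 112) + 6237) = (14125 - 27665)*((109 + (1 + 6)²) + 6237) = -13540*((109 + 7²) + 6237) = -13540*((109 + 49) + 6237) = -13540*(158 + 6237) = -13540*6395 = -86588300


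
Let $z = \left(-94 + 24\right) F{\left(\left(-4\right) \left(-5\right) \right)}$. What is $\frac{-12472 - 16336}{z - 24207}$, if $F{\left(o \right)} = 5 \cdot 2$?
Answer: $\frac{28808}{24907} \approx 1.1566$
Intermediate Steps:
$F{\left(o \right)} = 10$
$z = -700$ ($z = \left(-94 + 24\right) 10 = \left(-70\right) 10 = -700$)
$\frac{-12472 - 16336}{z - 24207} = \frac{-12472 - 16336}{-700 - 24207} = - \frac{28808}{-24907} = \left(-28808\right) \left(- \frac{1}{24907}\right) = \frac{28808}{24907}$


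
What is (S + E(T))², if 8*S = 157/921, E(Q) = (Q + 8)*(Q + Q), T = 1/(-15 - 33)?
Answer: 12109902025/125078224896 ≈ 0.096819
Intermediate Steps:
T = -1/48 (T = 1/(-48) = -1/48 ≈ -0.020833)
E(Q) = 2*Q*(8 + Q) (E(Q) = (8 + Q)*(2*Q) = 2*Q*(8 + Q))
S = 157/7368 (S = (157/921)/8 = (157*(1/921))/8 = (⅛)*(157/921) = 157/7368 ≈ 0.021308)
(S + E(T))² = (157/7368 + 2*(-1/48)*(8 - 1/48))² = (157/7368 + 2*(-1/48)*(383/48))² = (157/7368 - 383/1152)² = (-110045/353664)² = 12109902025/125078224896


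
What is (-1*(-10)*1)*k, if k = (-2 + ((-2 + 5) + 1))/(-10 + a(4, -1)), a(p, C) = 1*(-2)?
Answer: -5/3 ≈ -1.6667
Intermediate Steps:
a(p, C) = -2
k = -1/6 (k = (-2 + ((-2 + 5) + 1))/(-10 - 2) = (-2 + (3 + 1))/(-12) = (-2 + 4)*(-1/12) = 2*(-1/12) = -1/6 ≈ -0.16667)
(-1*(-10)*1)*k = (-1*(-10)*1)*(-1/6) = (10*1)*(-1/6) = 10*(-1/6) = -5/3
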